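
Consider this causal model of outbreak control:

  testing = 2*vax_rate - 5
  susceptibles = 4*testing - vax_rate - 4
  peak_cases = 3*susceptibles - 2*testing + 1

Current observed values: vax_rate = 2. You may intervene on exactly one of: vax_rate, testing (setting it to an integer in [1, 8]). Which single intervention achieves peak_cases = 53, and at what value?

set testing = 7

Intervening on vax_rate: peak_cases = 17*vax_rate - 61. Reaching 53 requires vax_rate = 114/17, not an integer.
Intervening on testing: with other inputs at their observed values, peak_cases = 10*testing - 17. Solving for 53 gives testing = 7, within [1, 8].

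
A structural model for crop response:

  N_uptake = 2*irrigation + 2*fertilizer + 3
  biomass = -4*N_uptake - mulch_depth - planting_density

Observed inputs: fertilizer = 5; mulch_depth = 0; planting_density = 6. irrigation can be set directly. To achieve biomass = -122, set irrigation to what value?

irrigation = 8

Substituting into the N_uptake equation gives N_uptake = 2*irrigation + 13.
This gives biomass = -8*irrigation - 58.
Solve -8*irrigation - 58 = -122: irrigation = (-122 + 58) / -8 = 8.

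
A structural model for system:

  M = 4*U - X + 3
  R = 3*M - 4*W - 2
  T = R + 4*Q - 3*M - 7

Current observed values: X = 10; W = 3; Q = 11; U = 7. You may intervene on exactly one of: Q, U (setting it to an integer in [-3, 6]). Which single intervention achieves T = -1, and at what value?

Intervening on Q: with other inputs at their observed values, T = 4*Q - 21. Solving for -1 gives Q = 5, within [-3, 6].
Intervening on U: the paths from U to T cancel (net effect zero), leaving T = 23; -1 is unreachable this way.

set Q = 5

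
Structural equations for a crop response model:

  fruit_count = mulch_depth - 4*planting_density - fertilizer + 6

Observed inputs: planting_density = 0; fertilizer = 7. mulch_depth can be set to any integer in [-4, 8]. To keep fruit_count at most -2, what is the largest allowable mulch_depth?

mulch_depth = -1

Substituting into the fruit_count equation gives fruit_count = mulch_depth - 1.
Require mulch_depth - 1 ≤ -2, so mulch_depth ≤ -1.
The largest integer in [-4, 8] satisfying this is -1.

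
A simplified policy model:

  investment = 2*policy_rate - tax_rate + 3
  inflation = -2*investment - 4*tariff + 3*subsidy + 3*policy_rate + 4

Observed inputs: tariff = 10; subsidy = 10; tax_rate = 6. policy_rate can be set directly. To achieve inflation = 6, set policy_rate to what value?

Substituting into the investment equation gives investment = 2*policy_rate - 3.
Substituting into the inflation equation gives inflation = -policy_rate.
Solve -policy_rate = 6: policy_rate = 6 / -1 = -6.

policy_rate = -6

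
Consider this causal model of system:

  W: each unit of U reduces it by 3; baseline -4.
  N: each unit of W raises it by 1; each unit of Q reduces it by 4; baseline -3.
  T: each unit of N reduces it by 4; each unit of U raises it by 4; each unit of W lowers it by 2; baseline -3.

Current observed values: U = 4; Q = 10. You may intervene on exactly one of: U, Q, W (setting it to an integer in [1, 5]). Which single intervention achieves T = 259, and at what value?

Intervening on U: with other inputs at their observed values, T = 22*U + 193. Solving for 259 gives U = 3, within [1, 5].
Intervening on Q: T = 16*Q + 121. Reaching 259 requires Q = 69/8, not an integer.
Intervening on W: T = -6*W + 185. Reaching 259 requires W = -37/3, not an integer.

set U = 3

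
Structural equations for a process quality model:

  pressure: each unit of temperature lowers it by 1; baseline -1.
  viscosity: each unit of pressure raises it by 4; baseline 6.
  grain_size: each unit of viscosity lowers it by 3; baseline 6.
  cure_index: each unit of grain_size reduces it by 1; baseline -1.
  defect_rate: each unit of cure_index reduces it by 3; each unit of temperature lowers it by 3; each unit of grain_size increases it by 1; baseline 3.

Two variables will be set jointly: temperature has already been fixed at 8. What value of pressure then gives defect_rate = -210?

With temperature held at 8:
Intervening on pressure fixes its value directly, overriding its dependence on temperature.
Substituting into the grain_size equation gives grain_size = -12*pressure - 12.
This gives cure_index = 12*pressure + 11.
So defect_rate = -48*pressure - 66.
Solve -48*pressure - 66 = -210: pressure = (-210 + 66) / -48 = 3.

pressure = 3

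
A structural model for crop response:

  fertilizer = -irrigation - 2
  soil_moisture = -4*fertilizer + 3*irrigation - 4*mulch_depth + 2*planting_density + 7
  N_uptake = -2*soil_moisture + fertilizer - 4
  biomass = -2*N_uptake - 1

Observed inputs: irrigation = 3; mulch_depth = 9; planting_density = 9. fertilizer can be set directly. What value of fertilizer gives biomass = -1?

Intervening on fertilizer fixes its value directly, overriding its dependence on irrigation.
Substituting into the soil_moisture equation gives soil_moisture = -4*fertilizer - 2.
N_uptake becomes 9*fertilizer.
This gives biomass = -18*fertilizer - 1.
Solve -18*fertilizer - 1 = -1: fertilizer = (-1 + 1) / -18 = 0.

fertilizer = 0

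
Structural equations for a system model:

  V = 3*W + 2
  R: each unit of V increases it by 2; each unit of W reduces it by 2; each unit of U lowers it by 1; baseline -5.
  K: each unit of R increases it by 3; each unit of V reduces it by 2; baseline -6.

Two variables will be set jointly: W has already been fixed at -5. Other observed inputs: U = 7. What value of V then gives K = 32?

With W held at -5:
Intervening on V fixes its value directly, overriding its dependence on W.
Substituting into the R equation gives R = 2*V - 2.
Substituting into the K equation gives K = 4*V - 12.
Solve 4*V - 12 = 32: V = (32 + 12) / 4 = 11.

V = 11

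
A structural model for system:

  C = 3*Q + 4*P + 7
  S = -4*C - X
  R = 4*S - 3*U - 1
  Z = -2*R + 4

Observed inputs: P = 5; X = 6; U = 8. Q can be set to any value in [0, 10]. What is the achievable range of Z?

966 to 1926

Substituting into the C equation gives C = 3*Q + 27.
S becomes -12*Q - 114.
Substituting into the R equation gives R = -48*Q - 481.
Substituting into the Z equation gives Z = 96*Q + 966.
Linear in Q, so extremes are at the endpoints: Q = 0 gives Z = 966; Q = 10 gives Z = 1926.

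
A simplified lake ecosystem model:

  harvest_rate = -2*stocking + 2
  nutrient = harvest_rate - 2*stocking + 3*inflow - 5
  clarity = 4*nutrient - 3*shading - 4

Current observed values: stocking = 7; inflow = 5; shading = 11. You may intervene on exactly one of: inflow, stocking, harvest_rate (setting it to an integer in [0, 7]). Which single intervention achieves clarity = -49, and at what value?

Intervening on inflow: clarity = 12*inflow - 161. Reaching -49 requires inflow = 28/3, not an integer.
Intervening on stocking: clarity = -16*stocking + 11. Reaching -49 requires stocking = 15/4, not an integer.
Intervening on harvest_rate: with other inputs at their observed values, clarity = 4*harvest_rate - 53. Solving for -49 gives harvest_rate = 1, within [0, 7].

set harvest_rate = 1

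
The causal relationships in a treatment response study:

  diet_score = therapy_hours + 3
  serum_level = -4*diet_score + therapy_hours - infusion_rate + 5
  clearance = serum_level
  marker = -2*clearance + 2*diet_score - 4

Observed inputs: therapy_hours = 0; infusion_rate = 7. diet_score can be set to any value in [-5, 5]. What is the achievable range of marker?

-50 to 50

Intervening on diet_score fixes its value directly, overriding its dependence on therapy_hours.
Substituting into the serum_level equation gives serum_level = -4*diet_score - 2.
So clearance = -4*diet_score - 2.
This gives marker = 10*diet_score.
Linear in diet_score, so extremes are at the endpoints: diet_score = -5 gives marker = -50; diet_score = 5 gives marker = 50.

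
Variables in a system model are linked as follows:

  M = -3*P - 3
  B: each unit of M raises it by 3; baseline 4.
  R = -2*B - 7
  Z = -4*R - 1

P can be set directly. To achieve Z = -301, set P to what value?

Substituting into the B equation gives B = -9*P - 5.
Substituting into the R equation gives R = 18*P + 3.
Substituting into the Z equation gives Z = -72*P - 13.
Solve -72*P - 13 = -301: P = (-301 + 13) / -72 = 4.

P = 4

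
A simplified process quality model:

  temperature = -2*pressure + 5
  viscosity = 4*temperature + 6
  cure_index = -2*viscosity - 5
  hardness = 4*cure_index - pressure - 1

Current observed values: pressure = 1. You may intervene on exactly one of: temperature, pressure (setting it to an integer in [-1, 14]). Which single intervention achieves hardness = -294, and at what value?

set temperature = 7

Intervening on temperature: with other inputs at their observed values, hardness = -32*temperature - 70. Solving for -294 gives temperature = 7, within [-1, 14].
Intervening on pressure: hardness = 63*pressure - 229. Reaching -294 requires pressure = -65/63, not an integer.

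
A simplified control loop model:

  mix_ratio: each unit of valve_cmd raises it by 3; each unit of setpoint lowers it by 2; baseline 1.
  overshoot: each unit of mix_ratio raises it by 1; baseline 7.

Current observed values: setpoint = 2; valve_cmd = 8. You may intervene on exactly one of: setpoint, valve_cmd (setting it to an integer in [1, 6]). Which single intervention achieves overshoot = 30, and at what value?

set setpoint = 1

Intervening on setpoint: with other inputs at their observed values, overshoot = -2*setpoint + 32. Solving for 30 gives setpoint = 1, within [1, 6].
Intervening on valve_cmd: overshoot = 3*valve_cmd + 4. Reaching 30 requires valve_cmd = 26/3, not an integer.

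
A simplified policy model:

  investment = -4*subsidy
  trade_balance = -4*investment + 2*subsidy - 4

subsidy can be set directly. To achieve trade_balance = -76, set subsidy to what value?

subsidy = -4

Substituting into the trade_balance equation gives trade_balance = 18*subsidy - 4.
Solve 18*subsidy - 4 = -76: subsidy = (-76 + 4) / 18 = -4.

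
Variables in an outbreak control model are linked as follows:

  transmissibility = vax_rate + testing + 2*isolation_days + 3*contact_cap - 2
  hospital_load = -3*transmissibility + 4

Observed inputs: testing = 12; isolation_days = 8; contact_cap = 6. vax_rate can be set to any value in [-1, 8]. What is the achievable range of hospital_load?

-152 to -125

Substituting into the transmissibility equation gives transmissibility = vax_rate + 44.
Substituting into the hospital_load equation gives hospital_load = -3*vax_rate - 128.
Linear in vax_rate, so extremes are at the endpoints: vax_rate = -1 gives hospital_load = -125; vax_rate = 8 gives hospital_load = -152.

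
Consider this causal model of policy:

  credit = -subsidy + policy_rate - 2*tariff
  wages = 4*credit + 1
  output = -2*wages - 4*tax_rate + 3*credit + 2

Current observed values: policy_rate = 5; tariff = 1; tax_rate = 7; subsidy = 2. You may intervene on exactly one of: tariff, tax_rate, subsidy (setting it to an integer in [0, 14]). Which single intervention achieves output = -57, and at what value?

set tax_rate = 13

Intervening on tariff: output = 10*tariff - 43. Reaching -57 requires tariff = -7/5, not an integer.
Intervening on tax_rate: with other inputs at their observed values, output = -4*tax_rate - 5. Solving for -57 gives tax_rate = 13, within [0, 14].
Intervening on subsidy: output = 5*subsidy - 43. Reaching -57 requires subsidy = -14/5, not an integer.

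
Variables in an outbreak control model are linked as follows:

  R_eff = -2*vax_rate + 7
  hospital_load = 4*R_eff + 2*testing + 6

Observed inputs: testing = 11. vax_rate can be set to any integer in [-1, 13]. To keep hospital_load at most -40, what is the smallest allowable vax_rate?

Substituting into the hospital_load equation gives hospital_load = -8*vax_rate + 56.
Require -8*vax_rate + 56 ≤ -40, so vax_rate ≥ 12.
The smallest integer in [-1, 13] satisfying this is 12.

vax_rate = 12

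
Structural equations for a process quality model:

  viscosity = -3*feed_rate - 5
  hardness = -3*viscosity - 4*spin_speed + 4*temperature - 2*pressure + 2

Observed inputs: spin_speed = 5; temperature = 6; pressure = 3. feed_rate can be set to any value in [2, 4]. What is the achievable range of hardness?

33 to 51

Substituting into the hardness equation gives hardness = 9*feed_rate + 15.
Linear in feed_rate, so extremes are at the endpoints: feed_rate = 2 gives hardness = 33; feed_rate = 4 gives hardness = 51.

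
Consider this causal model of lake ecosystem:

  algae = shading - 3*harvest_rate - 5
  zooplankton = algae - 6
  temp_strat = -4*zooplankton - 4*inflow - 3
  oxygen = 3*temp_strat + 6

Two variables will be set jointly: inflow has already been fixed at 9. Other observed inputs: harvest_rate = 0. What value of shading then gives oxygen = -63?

shading = 7

With inflow held at 9:
Substituting into the algae equation gives algae = shading - 5.
Substituting into the zooplankton equation gives zooplankton = shading - 11.
temp_strat becomes -4*shading + 5.
Substituting into the oxygen equation gives oxygen = -12*shading + 21.
Solve -12*shading + 21 = -63: shading = (-63 - 21) / -12 = 7.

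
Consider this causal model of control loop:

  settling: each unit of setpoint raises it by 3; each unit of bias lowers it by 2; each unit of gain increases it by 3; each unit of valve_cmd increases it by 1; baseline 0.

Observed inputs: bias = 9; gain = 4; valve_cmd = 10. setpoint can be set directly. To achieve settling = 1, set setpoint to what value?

Substituting into the settling equation gives settling = 3*setpoint + 4.
Solve 3*setpoint + 4 = 1: setpoint = (1 - 4) / 3 = -1.

setpoint = -1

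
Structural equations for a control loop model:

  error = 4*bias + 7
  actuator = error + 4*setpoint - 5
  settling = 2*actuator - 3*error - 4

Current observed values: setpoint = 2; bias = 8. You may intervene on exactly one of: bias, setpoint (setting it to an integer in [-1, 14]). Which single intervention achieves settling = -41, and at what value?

set bias = 9

Intervening on bias: with other inputs at their observed values, settling = -4*bias - 5. Solving for -41 gives bias = 9, within [-1, 14].
Intervening on setpoint: settling = 8*setpoint - 53. Reaching -41 requires setpoint = 3/2, not an integer.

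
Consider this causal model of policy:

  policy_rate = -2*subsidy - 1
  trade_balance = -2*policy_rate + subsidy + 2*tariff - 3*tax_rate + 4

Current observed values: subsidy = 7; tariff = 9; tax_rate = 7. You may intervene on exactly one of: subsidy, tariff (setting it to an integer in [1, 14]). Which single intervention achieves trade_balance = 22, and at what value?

set tariff = 1

Intervening on subsidy: trade_balance = 5*subsidy + 3. Reaching 22 requires subsidy = 19/5, not an integer.
Intervening on tariff: with other inputs at their observed values, trade_balance = 2*tariff + 20. Solving for 22 gives tariff = 1, within [1, 14].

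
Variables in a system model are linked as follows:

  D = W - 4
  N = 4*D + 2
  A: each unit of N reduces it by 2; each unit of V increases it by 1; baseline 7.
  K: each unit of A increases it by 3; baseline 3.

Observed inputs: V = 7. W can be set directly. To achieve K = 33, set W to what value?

Substituting into the N equation gives N = 4*W - 14.
This gives A = -8*W + 42.
Substituting into the K equation gives K = -24*W + 129.
Solve -24*W + 129 = 33: W = (33 - 129) / -24 = 4.

W = 4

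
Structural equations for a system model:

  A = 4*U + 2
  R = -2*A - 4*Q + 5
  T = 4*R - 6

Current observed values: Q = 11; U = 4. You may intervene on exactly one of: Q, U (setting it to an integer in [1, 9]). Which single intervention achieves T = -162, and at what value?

Intervening on Q: with other inputs at their observed values, T = -16*Q - 130. Solving for -162 gives Q = 2, within [1, 9].
Intervening on U: T = -32*U - 178. Reaching -162 requires U = -1/2, not an integer.

set Q = 2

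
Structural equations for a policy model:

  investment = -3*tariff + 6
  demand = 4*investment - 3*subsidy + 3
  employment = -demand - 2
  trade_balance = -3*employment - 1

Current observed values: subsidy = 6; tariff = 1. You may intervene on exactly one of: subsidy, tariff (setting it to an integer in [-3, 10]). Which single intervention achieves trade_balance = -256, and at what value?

Intervening on subsidy: trade_balance = -9*subsidy + 50. Reaching -256 requires subsidy = 34, outside [-3, 10].
Intervening on tariff: with other inputs at their observed values, trade_balance = -36*tariff + 32. Solving for -256 gives tariff = 8, within [-3, 10].

set tariff = 8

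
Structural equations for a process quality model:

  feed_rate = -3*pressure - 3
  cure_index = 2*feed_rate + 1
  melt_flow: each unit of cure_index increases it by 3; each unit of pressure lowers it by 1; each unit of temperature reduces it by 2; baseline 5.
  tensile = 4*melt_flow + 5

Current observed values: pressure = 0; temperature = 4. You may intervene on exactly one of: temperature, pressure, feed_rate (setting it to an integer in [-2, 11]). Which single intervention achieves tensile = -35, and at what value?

Intervening on temperature: with other inputs at their observed values, tensile = -8*temperature - 35. Solving for -35 gives temperature = 0, within [-2, 11].
Intervening on pressure: tensile = -76*pressure - 67. Reaching -35 requires pressure = -8/19, not an integer.
Intervening on feed_rate: tensile = 24*feed_rate + 5. Reaching -35 requires feed_rate = -5/3, not an integer.

set temperature = 0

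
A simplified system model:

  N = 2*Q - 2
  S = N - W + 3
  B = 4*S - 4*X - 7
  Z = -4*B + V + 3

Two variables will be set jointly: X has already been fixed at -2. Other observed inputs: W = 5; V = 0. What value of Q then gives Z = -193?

Q = 8

With X held at -2:
Substituting into the S equation gives S = 2*Q - 4.
This gives B = 8*Q - 15.
Substituting into the Z equation gives Z = -32*Q + 63.
Solve -32*Q + 63 = -193: Q = (-193 - 63) / -32 = 8.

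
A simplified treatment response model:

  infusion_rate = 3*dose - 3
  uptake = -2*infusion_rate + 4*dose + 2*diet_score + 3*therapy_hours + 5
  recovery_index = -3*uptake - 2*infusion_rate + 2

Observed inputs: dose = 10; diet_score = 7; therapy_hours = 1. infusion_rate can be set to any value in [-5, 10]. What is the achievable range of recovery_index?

Intervening on infusion_rate fixes its value directly, overriding its dependence on dose.
Substituting into the uptake equation gives uptake = -2*infusion_rate + 62.
Substituting into the recovery_index equation gives recovery_index = 4*infusion_rate - 184.
Linear in infusion_rate, so extremes are at the endpoints: infusion_rate = -5 gives recovery_index = -204; infusion_rate = 10 gives recovery_index = -144.

-204 to -144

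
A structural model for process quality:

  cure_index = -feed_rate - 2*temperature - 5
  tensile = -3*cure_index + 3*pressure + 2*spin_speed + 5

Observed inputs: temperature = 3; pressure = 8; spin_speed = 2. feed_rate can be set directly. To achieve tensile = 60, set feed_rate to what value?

feed_rate = -2

Substituting into the cure_index equation gives cure_index = -feed_rate - 11.
Substituting into the tensile equation gives tensile = 3*feed_rate + 66.
Solve 3*feed_rate + 66 = 60: feed_rate = (60 - 66) / 3 = -2.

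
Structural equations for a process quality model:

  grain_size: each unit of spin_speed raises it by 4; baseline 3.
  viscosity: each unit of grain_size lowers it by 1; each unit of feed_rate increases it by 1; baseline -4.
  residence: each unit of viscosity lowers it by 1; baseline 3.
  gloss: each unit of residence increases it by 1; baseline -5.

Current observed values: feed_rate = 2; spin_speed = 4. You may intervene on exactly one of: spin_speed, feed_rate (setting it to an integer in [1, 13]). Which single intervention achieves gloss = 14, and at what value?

Intervening on spin_speed: gloss = 4*spin_speed + 3. Reaching 14 requires spin_speed = 11/4, not an integer.
Intervening on feed_rate: with other inputs at their observed values, gloss = -feed_rate + 21. Solving for 14 gives feed_rate = 7, within [1, 13].

set feed_rate = 7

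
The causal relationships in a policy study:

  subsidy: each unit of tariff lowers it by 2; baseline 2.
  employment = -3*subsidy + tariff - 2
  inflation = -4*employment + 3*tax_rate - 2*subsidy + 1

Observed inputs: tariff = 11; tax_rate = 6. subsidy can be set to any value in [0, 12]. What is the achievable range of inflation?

-17 to 103

Intervening on subsidy fixes its value directly, overriding its dependence on tariff.
Substituting into the employment equation gives employment = -3*subsidy + 9.
This gives inflation = 10*subsidy - 17.
Linear in subsidy, so extremes are at the endpoints: subsidy = 0 gives inflation = -17; subsidy = 12 gives inflation = 103.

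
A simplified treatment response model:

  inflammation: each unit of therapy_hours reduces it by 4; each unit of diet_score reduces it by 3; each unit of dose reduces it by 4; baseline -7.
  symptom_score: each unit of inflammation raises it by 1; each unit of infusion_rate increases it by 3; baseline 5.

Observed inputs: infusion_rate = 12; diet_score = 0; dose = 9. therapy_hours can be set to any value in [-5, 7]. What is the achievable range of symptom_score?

Substituting into the inflammation equation gives inflammation = -4*therapy_hours - 43.
Substituting into the symptom_score equation gives symptom_score = -4*therapy_hours - 2.
Linear in therapy_hours, so extremes are at the endpoints: therapy_hours = -5 gives symptom_score = 18; therapy_hours = 7 gives symptom_score = -30.

-30 to 18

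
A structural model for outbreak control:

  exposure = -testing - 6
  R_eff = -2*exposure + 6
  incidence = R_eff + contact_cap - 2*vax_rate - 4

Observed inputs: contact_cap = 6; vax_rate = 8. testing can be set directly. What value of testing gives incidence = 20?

testing = 8

Substituting into the R_eff equation gives R_eff = 2*testing + 18.
Substituting into the incidence equation gives incidence = 2*testing + 4.
Solve 2*testing + 4 = 20: testing = (20 - 4) / 2 = 8.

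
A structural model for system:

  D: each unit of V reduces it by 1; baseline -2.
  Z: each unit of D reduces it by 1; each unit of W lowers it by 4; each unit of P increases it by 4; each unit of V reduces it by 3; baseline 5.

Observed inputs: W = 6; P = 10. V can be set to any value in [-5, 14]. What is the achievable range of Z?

Substituting into the Z equation gives Z = -2*V + 23.
Linear in V, so extremes are at the endpoints: V = -5 gives Z = 33; V = 14 gives Z = -5.

-5 to 33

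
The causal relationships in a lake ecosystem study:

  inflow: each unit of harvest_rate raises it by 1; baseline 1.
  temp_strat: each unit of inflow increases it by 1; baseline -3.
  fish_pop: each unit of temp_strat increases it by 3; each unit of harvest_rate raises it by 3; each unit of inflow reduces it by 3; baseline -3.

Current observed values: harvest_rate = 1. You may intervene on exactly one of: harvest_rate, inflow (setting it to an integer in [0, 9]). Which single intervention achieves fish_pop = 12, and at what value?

set harvest_rate = 8

Intervening on harvest_rate: with other inputs at their observed values, fish_pop = 3*harvest_rate - 12. Solving for 12 gives harvest_rate = 8, within [0, 9].
Intervening on inflow: the paths from inflow to fish_pop cancel (net effect zero), leaving fish_pop = -9; 12 is unreachable this way.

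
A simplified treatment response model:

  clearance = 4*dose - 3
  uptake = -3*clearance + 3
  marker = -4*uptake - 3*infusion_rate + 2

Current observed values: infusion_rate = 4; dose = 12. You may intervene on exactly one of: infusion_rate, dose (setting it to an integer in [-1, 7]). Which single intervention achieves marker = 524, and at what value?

set infusion_rate = 2

Intervening on infusion_rate: with other inputs at their observed values, marker = -3*infusion_rate + 530. Solving for 524 gives infusion_rate = 2, within [-1, 7].
Intervening on dose: marker = 48*dose - 58. Reaching 524 requires dose = 97/8, not an integer.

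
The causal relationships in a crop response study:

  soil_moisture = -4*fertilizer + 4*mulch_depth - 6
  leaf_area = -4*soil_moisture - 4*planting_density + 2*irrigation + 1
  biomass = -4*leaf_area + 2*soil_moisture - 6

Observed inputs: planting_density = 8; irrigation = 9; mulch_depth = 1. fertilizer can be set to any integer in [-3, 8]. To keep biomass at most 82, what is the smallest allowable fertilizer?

fertilizer = -1

Substituting into the soil_moisture equation gives soil_moisture = -4*fertilizer - 2.
leaf_area becomes 16*fertilizer - 5.
Substituting into the biomass equation gives biomass = -72*fertilizer + 10.
Require -72*fertilizer + 10 ≤ 82, so fertilizer ≥ -1.
The smallest integer in [-3, 8] satisfying this is -1.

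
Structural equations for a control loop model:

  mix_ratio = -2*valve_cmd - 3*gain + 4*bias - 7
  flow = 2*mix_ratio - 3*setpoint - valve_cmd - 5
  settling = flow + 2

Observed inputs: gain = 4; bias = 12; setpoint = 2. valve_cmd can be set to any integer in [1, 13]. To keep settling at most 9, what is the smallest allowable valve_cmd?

Substituting into the mix_ratio equation gives mix_ratio = -2*valve_cmd + 29.
So flow = -5*valve_cmd + 47.
Substituting into the settling equation gives settling = -5*valve_cmd + 49.
Require -5*valve_cmd + 49 ≤ 9, so valve_cmd ≥ 8.
The smallest integer in [1, 13] satisfying this is 8.

valve_cmd = 8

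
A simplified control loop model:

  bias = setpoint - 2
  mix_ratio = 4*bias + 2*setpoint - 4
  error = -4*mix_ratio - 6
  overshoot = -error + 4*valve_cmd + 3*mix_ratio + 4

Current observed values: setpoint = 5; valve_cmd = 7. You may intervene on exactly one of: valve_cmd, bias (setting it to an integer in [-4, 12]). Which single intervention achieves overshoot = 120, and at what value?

set valve_cmd = -4

Intervening on valve_cmd: with other inputs at their observed values, overshoot = 4*valve_cmd + 136. Solving for 120 gives valve_cmd = -4, within [-4, 12].
Intervening on bias: overshoot = 28*bias + 80. Reaching 120 requires bias = 10/7, not an integer.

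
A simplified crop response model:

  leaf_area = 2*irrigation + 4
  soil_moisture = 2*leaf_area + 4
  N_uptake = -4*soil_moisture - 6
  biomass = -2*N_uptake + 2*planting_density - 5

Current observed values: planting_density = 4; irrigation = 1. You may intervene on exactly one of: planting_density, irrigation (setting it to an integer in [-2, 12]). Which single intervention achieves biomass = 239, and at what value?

set irrigation = 4

Intervening on planting_density: biomass = 2*planting_density + 135. Reaching 239 requires planting_density = 52, outside [-2, 12].
Intervening on irrigation: with other inputs at their observed values, biomass = 32*irrigation + 111. Solving for 239 gives irrigation = 4, within [-2, 12].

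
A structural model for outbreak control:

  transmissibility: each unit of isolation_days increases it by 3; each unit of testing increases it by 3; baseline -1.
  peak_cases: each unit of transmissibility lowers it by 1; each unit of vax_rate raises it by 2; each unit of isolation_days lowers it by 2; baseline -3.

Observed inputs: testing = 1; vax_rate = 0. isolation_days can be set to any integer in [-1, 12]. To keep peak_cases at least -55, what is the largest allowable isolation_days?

Substituting into the transmissibility equation gives transmissibility = 3*isolation_days + 2.
Substituting into the peak_cases equation gives peak_cases = -5*isolation_days - 5.
Require -5*isolation_days - 5 ≥ -55, so isolation_days ≤ 10.
The largest integer in [-1, 12] satisfying this is 10.

isolation_days = 10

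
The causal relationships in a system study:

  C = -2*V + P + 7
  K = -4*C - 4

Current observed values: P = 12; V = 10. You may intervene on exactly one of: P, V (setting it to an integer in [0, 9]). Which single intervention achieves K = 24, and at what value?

set P = 6

Intervening on P: with other inputs at their observed values, K = -4*P + 48. Solving for 24 gives P = 6, within [0, 9].
Intervening on V: K = 8*V - 80. Reaching 24 requires V = 13, outside [0, 9].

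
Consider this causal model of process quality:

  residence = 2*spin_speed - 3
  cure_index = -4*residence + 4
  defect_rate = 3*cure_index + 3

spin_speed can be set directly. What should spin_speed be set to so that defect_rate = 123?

Substituting into the cure_index equation gives cure_index = -8*spin_speed + 16.
Substituting into the defect_rate equation gives defect_rate = -24*spin_speed + 51.
Solve -24*spin_speed + 51 = 123: spin_speed = (123 - 51) / -24 = -3.

spin_speed = -3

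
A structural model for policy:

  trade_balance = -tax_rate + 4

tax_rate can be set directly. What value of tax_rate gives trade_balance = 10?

tax_rate = -6

Solve -tax_rate + 4 = 10: tax_rate = (10 - 4) / -1 = -6.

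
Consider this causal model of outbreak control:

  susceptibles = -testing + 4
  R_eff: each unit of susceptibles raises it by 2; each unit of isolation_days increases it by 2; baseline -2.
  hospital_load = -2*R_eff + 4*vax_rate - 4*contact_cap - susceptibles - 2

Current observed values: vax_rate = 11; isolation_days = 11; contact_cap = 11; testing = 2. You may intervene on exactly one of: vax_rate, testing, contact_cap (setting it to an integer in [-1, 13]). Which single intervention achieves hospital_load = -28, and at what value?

set contact_cap = 5

Intervening on vax_rate: hospital_load = 4*vax_rate - 96. Reaching -28 requires vax_rate = 17, outside [-1, 13].
Intervening on testing: hospital_load = 5*testing - 62. Reaching -28 requires testing = 34/5, not an integer.
Intervening on contact_cap: with other inputs at their observed values, hospital_load = -4*contact_cap - 8. Solving for -28 gives contact_cap = 5, within [-1, 13].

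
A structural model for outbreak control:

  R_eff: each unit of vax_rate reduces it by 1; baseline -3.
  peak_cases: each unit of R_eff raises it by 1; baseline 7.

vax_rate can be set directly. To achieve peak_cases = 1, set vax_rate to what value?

Substituting into the peak_cases equation gives peak_cases = -vax_rate + 4.
Solve -vax_rate + 4 = 1: vax_rate = (1 - 4) / -1 = 3.

vax_rate = 3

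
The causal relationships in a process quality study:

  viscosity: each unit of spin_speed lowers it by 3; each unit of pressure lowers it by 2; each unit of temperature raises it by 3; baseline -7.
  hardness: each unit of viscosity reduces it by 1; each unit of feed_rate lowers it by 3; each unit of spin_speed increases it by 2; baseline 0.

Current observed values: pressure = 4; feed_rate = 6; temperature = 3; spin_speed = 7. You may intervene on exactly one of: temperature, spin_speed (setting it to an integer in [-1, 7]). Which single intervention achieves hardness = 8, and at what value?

set spin_speed = 4

Intervening on temperature: hardness = -3*temperature + 32. Reaching 8 requires temperature = 8, outside [-1, 7].
Intervening on spin_speed: with other inputs at their observed values, hardness = 5*spin_speed - 12. Solving for 8 gives spin_speed = 4, within [-1, 7].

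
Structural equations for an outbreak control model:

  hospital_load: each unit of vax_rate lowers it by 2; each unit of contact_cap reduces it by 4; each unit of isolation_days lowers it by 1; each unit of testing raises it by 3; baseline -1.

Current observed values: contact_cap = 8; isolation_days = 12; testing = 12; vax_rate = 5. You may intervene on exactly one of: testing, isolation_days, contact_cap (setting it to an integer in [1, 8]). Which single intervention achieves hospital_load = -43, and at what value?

Intervening on testing: with other inputs at their observed values, hospital_load = 3*testing - 55. Solving for -43 gives testing = 4, within [1, 8].
Intervening on isolation_days: hospital_load = -isolation_days - 7. Reaching -43 requires isolation_days = 36, outside [1, 8].
Intervening on contact_cap: hospital_load = -4*contact_cap + 13. Reaching -43 requires contact_cap = 14, outside [1, 8].

set testing = 4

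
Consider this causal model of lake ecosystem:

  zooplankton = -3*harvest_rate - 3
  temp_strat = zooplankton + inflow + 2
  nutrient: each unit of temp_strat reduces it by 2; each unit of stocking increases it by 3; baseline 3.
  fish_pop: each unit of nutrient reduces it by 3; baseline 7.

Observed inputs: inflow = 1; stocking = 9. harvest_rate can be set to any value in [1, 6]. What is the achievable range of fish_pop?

-191 to -101

Substituting into the temp_strat equation gives temp_strat = -3*harvest_rate.
This gives nutrient = 6*harvest_rate + 30.
Substituting into the fish_pop equation gives fish_pop = -18*harvest_rate - 83.
Linear in harvest_rate, so extremes are at the endpoints: harvest_rate = 1 gives fish_pop = -101; harvest_rate = 6 gives fish_pop = -191.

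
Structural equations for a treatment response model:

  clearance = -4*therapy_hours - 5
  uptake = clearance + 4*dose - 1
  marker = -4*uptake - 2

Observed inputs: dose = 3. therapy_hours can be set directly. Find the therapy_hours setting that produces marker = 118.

Substituting into the uptake equation gives uptake = -4*therapy_hours + 6.
Substituting into the marker equation gives marker = 16*therapy_hours - 26.
Solve 16*therapy_hours - 26 = 118: therapy_hours = (118 + 26) / 16 = 9.

therapy_hours = 9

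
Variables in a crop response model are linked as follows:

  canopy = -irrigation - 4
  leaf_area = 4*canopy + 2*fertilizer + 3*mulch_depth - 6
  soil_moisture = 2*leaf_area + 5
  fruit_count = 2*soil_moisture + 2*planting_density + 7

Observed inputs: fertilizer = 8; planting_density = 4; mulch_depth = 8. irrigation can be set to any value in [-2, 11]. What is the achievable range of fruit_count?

Substituting into the leaf_area equation gives leaf_area = -4*irrigation + 18.
Substituting into the soil_moisture equation gives soil_moisture = -8*irrigation + 41.
Substituting into the fruit_count equation gives fruit_count = -16*irrigation + 97.
Linear in irrigation, so extremes are at the endpoints: irrigation = -2 gives fruit_count = 129; irrigation = 11 gives fruit_count = -79.

-79 to 129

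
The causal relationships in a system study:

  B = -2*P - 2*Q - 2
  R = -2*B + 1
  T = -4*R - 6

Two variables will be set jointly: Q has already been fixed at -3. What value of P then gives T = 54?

With Q held at -3:
Substituting into the B equation gives B = -2*P + 4.
R becomes 4*P - 7.
Substituting into the T equation gives T = -16*P + 22.
Solve -16*P + 22 = 54: P = (54 - 22) / -16 = -2.

P = -2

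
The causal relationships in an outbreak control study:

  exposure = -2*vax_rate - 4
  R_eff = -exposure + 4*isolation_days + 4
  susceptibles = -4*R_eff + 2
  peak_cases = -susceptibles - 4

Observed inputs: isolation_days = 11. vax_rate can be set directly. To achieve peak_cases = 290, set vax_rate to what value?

Substituting into the R_eff equation gives R_eff = 2*vax_rate + 52.
Substituting into the susceptibles equation gives susceptibles = -8*vax_rate - 206.
So peak_cases = 8*vax_rate + 202.
Solve 8*vax_rate + 202 = 290: vax_rate = (290 - 202) / 8 = 11.

vax_rate = 11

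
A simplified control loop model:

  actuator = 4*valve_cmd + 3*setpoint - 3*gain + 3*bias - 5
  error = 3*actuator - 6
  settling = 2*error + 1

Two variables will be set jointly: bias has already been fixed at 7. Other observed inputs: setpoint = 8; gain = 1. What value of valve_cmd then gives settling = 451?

valve_cmd = 10

With bias held at 7:
Substituting into the actuator equation gives actuator = 4*valve_cmd + 37.
Substituting into the error equation gives error = 12*valve_cmd + 105.
settling becomes 24*valve_cmd + 211.
Solve 24*valve_cmd + 211 = 451: valve_cmd = (451 - 211) / 24 = 10.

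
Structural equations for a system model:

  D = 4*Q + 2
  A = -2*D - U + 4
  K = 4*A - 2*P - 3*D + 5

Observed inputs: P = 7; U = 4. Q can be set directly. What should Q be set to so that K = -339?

Substituting into the A equation gives A = -8*Q - 4.
This gives K = -44*Q - 31.
Solve -44*Q - 31 = -339: Q = (-339 + 31) / -44 = 7.

Q = 7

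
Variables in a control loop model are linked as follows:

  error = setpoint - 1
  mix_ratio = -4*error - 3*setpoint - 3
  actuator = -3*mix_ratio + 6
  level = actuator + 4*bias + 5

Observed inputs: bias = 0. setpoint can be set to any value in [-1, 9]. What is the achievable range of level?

Substituting into the mix_ratio equation gives mix_ratio = -7*setpoint + 1.
So actuator = 21*setpoint + 3.
This gives level = 21*setpoint + 8.
Linear in setpoint, so extremes are at the endpoints: setpoint = -1 gives level = -13; setpoint = 9 gives level = 197.

-13 to 197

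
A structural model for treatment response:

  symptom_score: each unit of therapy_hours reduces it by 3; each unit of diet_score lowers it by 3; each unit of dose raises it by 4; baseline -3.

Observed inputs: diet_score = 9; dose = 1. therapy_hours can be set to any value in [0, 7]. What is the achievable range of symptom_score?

Substituting into the symptom_score equation gives symptom_score = -3*therapy_hours - 26.
Linear in therapy_hours, so extremes are at the endpoints: therapy_hours = 0 gives symptom_score = -26; therapy_hours = 7 gives symptom_score = -47.

-47 to -26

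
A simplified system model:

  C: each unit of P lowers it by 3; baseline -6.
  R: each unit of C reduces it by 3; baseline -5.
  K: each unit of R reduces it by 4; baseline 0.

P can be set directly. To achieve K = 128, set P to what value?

Substituting into the R equation gives R = 9*P + 13.
K becomes -36*P - 52.
Solve -36*P - 52 = 128: P = (128 + 52) / -36 = -5.

P = -5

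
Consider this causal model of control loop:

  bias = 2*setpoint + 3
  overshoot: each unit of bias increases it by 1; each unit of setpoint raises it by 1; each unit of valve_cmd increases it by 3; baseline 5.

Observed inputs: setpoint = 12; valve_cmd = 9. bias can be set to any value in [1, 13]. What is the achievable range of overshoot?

45 to 57

Intervening on bias fixes its value directly, overriding its dependence on setpoint.
Substituting into the overshoot equation gives overshoot = bias + 44.
Linear in bias, so extremes are at the endpoints: bias = 1 gives overshoot = 45; bias = 13 gives overshoot = 57.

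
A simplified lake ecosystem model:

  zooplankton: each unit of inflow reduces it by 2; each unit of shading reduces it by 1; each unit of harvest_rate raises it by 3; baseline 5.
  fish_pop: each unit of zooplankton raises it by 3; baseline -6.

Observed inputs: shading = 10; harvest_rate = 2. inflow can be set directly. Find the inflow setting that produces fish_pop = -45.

inflow = 7

Substituting into the zooplankton equation gives zooplankton = -2*inflow + 1.
So fish_pop = -6*inflow - 3.
Solve -6*inflow - 3 = -45: inflow = (-45 + 3) / -6 = 7.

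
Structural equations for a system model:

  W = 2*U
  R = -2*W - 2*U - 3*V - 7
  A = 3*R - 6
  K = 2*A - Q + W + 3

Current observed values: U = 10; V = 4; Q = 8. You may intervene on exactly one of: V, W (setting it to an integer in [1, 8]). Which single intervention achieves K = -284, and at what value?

set W = 3

Intervening on V: K = -18*V - 399. Reaching -284 requires V = -115/18, not an integer.
Intervening on W: with other inputs at their observed values, K = -11*W - 251. Solving for -284 gives W = 3, within [1, 8].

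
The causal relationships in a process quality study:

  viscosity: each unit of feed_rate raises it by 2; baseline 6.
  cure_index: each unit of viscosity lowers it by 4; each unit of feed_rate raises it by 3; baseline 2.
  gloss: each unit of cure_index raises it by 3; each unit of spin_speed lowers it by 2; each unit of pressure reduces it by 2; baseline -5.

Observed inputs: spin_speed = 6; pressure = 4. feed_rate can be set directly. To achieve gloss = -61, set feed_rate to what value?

Substituting into the cure_index equation gives cure_index = -5*feed_rate - 22.
Substituting into the gloss equation gives gloss = -15*feed_rate - 91.
Solve -15*feed_rate - 91 = -61: feed_rate = (-61 + 91) / -15 = -2.

feed_rate = -2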